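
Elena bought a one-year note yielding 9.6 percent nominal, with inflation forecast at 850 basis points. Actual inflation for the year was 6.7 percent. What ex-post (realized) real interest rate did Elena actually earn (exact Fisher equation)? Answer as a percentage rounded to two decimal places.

Ex-post: (1 + 0.0960)/(1 + 0.0670) − 1 = 2.7179%
So the realized real rate is 2.72%.

2.72%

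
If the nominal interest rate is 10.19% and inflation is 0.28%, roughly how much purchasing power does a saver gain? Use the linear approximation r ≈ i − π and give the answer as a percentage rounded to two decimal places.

r ≈ i − π = 10.19% − 0.28% = 9.91%.

9.91%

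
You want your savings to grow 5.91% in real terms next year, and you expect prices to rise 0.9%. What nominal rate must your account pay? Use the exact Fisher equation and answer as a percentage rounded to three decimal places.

(1 + i) = (1 + r)(1 + π) = 1.05910 × 1.00900 = 1.0686319
i = 1.0686319 − 1, so the required nominal rate is 6.863%.

6.863%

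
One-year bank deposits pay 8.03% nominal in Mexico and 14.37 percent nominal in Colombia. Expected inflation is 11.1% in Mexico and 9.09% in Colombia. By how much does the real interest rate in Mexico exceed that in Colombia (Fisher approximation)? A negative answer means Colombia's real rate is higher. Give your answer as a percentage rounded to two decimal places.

Mexico: 8.03% − 11.1% = -3.070%
Colombia: 14.37% − 9.09% = 5.280%
Differential = -8.350% → -8.35%.

-8.35%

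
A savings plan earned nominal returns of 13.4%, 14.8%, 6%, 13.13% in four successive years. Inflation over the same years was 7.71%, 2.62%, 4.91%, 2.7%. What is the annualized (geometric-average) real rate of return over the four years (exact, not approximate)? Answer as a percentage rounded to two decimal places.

7.00%

Compound the nominal returns: 1.1340 × 1.1480 × 1.0600 × 1.1313 = 1.56112829.
Compound inflation: 1.0771 × 1.0262 × 1.0491 × 1.0270 = 1.19090020.
Deflate: 1.56112829 / 1.19090020 = 1.31088088.
Annualized real rate = 1.31088088^(1/4) − 1 = 7.0017% → 7.00%.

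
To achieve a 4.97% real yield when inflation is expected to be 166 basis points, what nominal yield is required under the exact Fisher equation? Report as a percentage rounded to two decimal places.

6.71%

(1 + i) = (1 + r)(1 + π) = 1.04970 × 1.01660 = 1.06712502
i = 1.06712502 − 1, so the required nominal rate is 6.71%.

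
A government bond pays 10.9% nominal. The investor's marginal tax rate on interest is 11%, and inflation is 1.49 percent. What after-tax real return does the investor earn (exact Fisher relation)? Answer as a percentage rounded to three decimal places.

After-tax nominal return = 10.9% × (1 − 0.11) = 9.7010%.
1 + r = 1.09701 / 1.01490 = 1.0809045
After-tax real rate = 1.0809045 − 1 → 8.090%.

8.090%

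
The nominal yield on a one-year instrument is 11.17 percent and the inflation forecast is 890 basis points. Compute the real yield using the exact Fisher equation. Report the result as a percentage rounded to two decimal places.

By the Fisher equation, 1 + r = (1 + i)/(1 + π).
1 + r = 1.11170 / 1.08900 = 1.020845
r = 1.020845 − 1 = 2.0845%, i.e. 2.08%.

2.08%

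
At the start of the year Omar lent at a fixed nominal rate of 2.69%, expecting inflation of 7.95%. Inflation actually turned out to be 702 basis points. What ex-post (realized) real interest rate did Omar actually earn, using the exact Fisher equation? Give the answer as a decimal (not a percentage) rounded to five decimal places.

-0.04046

Ex-post: (1 + 0.0269)/(1 + 0.0702) − 1 = -4.0460%
So the realized real rate is -0.04046.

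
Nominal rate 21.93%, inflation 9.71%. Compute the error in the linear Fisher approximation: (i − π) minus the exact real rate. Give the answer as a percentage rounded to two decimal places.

1.08%

Approximate: r ≈ 21.930% − 9.710% = 12.2200%
Exact: (1 + 0.2193)/(1 + 0.0971) − 1 = 11.1385%
Error = 12.2200% − 11.1385% = 1.0815% → 1.08%.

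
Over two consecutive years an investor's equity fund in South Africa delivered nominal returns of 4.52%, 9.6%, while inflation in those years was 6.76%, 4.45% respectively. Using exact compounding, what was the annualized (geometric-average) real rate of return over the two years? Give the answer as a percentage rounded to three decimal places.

1.355%

Nominal growth factor = 1.0452 × 1.0960 = 1.14553920
Price-level growth factor = 1.0676 × 1.0445 = 1.11510820
Real growth factor = 1.14553920 / 1.11510820 = 1.02728973
Annualized real rate = 1.02728973^(1/2) − 1 = 1.3553% → 1.355%.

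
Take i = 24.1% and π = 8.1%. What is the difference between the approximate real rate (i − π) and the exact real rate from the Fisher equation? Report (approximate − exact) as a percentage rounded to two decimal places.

1.20%

Approximate: r ≈ 24.100% − 8.100% = 16.0000%
Exact: (1 + 0.2410)/(1 + 0.0810) − 1 = 14.8011%
Error = 16.0000% − 14.8011% = 1.1989% → 1.20%.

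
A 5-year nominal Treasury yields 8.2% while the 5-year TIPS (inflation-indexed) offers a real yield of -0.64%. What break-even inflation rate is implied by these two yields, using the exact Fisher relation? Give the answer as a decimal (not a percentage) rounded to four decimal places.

(1 + π) = (1 + i)/(1 + r) = 1.08200 / 0.99360 = 1.088969
Break-even inflation = 1.088969 − 1 → 0.0890.

0.0890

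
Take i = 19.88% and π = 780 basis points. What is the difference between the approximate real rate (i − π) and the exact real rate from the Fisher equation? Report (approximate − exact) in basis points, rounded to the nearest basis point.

87 basis points

Approximate: r ≈ 19.880% − 7.800% = 12.0800%
Exact: (1 + 0.1988)/(1 + 0.0780) − 1 = 11.2059%
Error = 12.0800% − 11.2059% = 0.8741% → 87 basis points.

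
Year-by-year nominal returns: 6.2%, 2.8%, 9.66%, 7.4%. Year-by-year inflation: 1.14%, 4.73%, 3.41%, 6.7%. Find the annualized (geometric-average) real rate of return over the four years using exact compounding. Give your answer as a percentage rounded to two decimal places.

Compound the nominal returns: 1.0620 × 1.0280 × 1.0966 × 1.0740 = 1.28579033.
Compound inflation: 1.0114 × 1.0473 × 1.0341 × 1.0670 = 1.16874835.
Deflate: 1.28579033 / 1.16874835 = 1.10014301.
Annualized real rate = 1.10014301^(1/4) − 1 = 2.4147% → 2.41%.

2.41%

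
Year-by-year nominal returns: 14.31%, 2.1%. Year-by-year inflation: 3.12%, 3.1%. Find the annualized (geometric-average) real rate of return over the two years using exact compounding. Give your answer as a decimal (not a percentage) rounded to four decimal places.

Nominal growth factor = 1.1431 × 1.0210 = 1.16710510
Price-level growth factor = 1.0312 × 1.0310 = 1.06316720
Real growth factor = 1.16710510 / 1.06316720 = 1.09776252
Annualized real rate = 1.09776252^(1/2) − 1 = 4.7742% → 0.0477.

0.0477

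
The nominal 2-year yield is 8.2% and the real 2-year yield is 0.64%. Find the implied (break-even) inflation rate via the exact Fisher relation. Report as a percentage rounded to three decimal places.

(1 + π) = (1 + i)/(1 + r) = 1.08200 / 1.00640 = 1.075119
Break-even inflation = 1.075119 − 1 → 7.512%.

7.512%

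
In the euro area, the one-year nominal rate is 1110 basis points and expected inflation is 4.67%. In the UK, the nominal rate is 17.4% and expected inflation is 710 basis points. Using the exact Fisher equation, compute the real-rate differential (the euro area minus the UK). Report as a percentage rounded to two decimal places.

-3.47%

The euro area: (1 + 0.1110)/(1 + 0.0467) − 1 = 6.1431%
The UK: (1 + 0.1740)/(1 + 0.0710) − 1 = 9.6172%
Differential = 6.1431% − 9.6172% = -3.4741% → -3.47%.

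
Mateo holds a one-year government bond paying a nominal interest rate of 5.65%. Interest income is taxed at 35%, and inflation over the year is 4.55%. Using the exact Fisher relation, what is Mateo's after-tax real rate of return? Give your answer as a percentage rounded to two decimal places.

-0.84%

After-tax nominal return = 5.65% × (1 − 0.35) = 3.6725%.
1 + r = 1.036725 / 1.04550 = 0.991607
After-tax real rate = 0.991607 − 1 → -0.84%.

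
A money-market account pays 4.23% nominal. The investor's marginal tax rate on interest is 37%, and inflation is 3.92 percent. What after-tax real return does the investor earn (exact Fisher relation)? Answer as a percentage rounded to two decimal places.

-1.21%

After-tax nominal return = 4.23% × (1 − 0.37) = 2.6649%.
1 + r = 1.026649 / 1.03920 = 0.987922
After-tax real rate = 0.987922 − 1 → -1.21%.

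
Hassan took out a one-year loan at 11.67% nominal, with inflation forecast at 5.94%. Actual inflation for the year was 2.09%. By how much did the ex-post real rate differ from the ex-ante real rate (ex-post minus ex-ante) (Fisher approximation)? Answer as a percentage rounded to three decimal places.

3.850%

Ex-ante: 11.67% − 5.94% = 5.730%
Ex-post: 11.67% − 2.09% = 9.580%
Difference (ex-post − ex-ante) = 3.8500% → 3.850%.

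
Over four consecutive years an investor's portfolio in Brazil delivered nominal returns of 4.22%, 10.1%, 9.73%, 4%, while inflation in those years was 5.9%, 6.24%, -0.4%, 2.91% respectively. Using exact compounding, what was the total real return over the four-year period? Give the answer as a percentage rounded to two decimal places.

13.55%

Compound the nominal returns: 1.0422 × 1.1010 × 1.0973 × 1.0400 = 1.309475.
Compound inflation: 1.0590 × 1.0624 × 0.9960 × 1.0291 = 1.153190.
Deflate: 1.309475 / 1.153190 = 1.135524.
Total real return = 1.135524 − 1 → 13.55%.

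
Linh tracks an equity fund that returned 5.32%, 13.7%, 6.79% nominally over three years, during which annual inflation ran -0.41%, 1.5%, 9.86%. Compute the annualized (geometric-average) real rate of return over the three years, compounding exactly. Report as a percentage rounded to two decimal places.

4.82%

Nominal growth factor = 1.0532 × 1.1370 × 1.0679 = 1.27879786
Price-level growth factor = 0.9959 × 1.0150 × 1.0986 = 1.11050718
Real growth factor = 1.27879786 / 1.11050718 = 1.15154399
Annualized real rate = 1.15154399^(1/3) − 1 = 4.8158% → 4.82%.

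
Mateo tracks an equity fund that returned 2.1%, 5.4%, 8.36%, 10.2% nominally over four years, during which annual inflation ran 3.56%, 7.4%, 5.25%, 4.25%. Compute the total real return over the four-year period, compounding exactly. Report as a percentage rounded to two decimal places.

5.30%

Nominal growth factor = 1.0210 × 1.0540 × 1.0836 × 1.1020 = 1.285041
Price-level growth factor = 1.0356 × 1.0740 × 1.0525 × 1.0425 = 1.220378
Real growth factor = 1.285041 / 1.220378 = 1.052986
Total real return = 1.052986 − 1 → 5.30%.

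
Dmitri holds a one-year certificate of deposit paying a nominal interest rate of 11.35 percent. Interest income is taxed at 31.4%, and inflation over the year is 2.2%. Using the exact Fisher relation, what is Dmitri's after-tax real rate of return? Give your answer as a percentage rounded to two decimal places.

After-tax nominal return = 11.35% × (1 − 0.314) = 7.7861%.
1 + r = 1.077861 / 1.02200 = 1.054659
After-tax real rate = 1.054659 − 1 → 5.47%.

5.47%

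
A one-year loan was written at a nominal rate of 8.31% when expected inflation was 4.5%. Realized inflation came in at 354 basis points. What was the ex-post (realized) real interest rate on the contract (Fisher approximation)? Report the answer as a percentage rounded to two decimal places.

Ex-post: 8.31% − 3.54% = 4.770%
So the realized real rate is 4.77%.

4.77%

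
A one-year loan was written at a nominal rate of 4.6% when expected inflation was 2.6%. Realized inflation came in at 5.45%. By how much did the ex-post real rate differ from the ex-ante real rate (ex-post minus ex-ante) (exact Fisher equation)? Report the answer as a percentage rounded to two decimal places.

-2.76%

Ex-ante: (1 + 0.0460)/(1 + 0.0260) − 1 = 1.9493%
Ex-post: (1 + 0.0460)/(1 + 0.0545) − 1 = -0.8061%
Difference (ex-post − ex-ante) = -2.7554% → -2.76%.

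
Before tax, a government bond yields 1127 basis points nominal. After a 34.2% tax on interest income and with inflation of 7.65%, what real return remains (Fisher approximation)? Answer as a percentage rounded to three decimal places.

After-tax nominal return = 11.27% × (1 − 0.342) = 7.41566%.
r ≈ 7.41566% − 7.65% → -0.234%.

-0.234%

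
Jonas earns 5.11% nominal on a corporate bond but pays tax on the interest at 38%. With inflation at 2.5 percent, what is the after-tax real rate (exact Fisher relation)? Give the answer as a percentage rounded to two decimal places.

After-tax nominal return = 5.11% × (1 − 0.38) = 3.1682%.
1 + r = 1.031682 / 1.02500 = 1.006519
After-tax real rate = 1.006519 − 1 → 0.65%.

0.65%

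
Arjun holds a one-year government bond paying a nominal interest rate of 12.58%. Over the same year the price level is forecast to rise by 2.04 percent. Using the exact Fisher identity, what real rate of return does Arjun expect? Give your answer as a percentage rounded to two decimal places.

10.33%

By the Fisher identity, 1 + r = (1 + i)/(1 + π).
1 + r = 1.12580 / 1.02040 = 1.103293
r = 1.103293 − 1 = 10.3293%, i.e. 10.33%.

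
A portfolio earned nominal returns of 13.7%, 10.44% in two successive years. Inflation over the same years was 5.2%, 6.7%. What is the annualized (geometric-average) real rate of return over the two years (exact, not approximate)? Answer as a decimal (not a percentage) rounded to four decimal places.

Compound the nominal returns: 1.1370 × 1.1044 = 1.25570280.
Compound inflation: 1.0520 × 1.0670 = 1.12248400.
Deflate: 1.25570280 / 1.12248400 = 1.11868214.
Annualized real rate = 1.11868214^(1/2) − 1 = 5.7678% → 0.0577.

0.0577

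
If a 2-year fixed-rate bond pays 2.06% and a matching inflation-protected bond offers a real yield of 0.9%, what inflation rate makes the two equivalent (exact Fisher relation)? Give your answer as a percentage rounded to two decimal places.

1.15%

(1 + π) = (1 + i)/(1 + r) = 1.02060 / 1.00900 = 1.011497
Break-even inflation = 1.011497 − 1 → 1.15%.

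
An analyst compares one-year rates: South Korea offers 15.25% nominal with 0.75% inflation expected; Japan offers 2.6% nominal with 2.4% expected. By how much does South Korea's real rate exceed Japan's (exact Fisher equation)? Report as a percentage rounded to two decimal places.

South Korea: (1 + 0.1525)/(1 + 0.0075) − 1 = 14.3921%
Japan: (1 + 0.0260)/(1 + 0.0240) − 1 = 0.1953%
Differential = 14.3921% − 0.1953% = 14.1967% → 14.20%.

14.20%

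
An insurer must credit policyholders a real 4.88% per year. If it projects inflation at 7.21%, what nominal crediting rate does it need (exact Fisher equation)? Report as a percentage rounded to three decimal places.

12.442%

(1 + i) = (1 + r)(1 + π) = 1.04880 × 1.07210 = 1.12441848
i = 1.12441848 − 1, so the required nominal rate is 12.442%.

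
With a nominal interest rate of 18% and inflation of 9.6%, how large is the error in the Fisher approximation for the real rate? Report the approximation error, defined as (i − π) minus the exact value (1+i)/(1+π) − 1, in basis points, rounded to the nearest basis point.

74 basis points

Approximate: r ≈ 18.000% − 9.600% = 8.4000%
Exact: (1 + 0.1800)/(1 + 0.0960) − 1 = 7.6642%
Error = 8.4000% − 7.6642% = 0.7358% → 74 basis points.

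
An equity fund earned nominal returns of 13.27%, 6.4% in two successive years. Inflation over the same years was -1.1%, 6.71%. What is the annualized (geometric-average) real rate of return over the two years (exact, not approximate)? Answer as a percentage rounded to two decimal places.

6.86%

Compound the nominal returns: 1.1327 × 1.0640 = 1.20519280.
Compound inflation: 0.9890 × 1.0671 = 1.05536190.
Deflate: 1.20519280 / 1.05536190 = 1.14197111.
Annualized real rate = 1.14197111^(1/2) − 1 = 6.8630% → 6.86%.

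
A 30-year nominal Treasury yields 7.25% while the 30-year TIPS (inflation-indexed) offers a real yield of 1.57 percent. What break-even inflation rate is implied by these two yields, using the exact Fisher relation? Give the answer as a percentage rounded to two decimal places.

5.59%

(1 + π) = (1 + i)/(1 + r) = 1.07250 / 1.01570 = 1.055922
Break-even inflation = 1.055922 − 1 → 5.59%.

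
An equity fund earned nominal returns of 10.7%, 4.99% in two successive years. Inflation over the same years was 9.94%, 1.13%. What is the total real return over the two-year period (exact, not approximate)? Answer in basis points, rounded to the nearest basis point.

453 basis points

Compound the nominal returns: 1.1070 × 1.0499 = 1.162239.
Compound inflation: 1.0994 × 1.0113 = 1.111823.
Deflate: 1.162239 / 1.111823 = 1.045345.
Total real return = 1.045345 − 1 → 453 basis points.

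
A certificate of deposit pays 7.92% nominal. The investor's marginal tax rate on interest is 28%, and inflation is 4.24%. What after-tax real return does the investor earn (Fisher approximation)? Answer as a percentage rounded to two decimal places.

After-tax nominal return = 7.92% × (1 − 0.28) = 5.7024%.
r ≈ 5.7024% − 4.24% → 1.46%.

1.46%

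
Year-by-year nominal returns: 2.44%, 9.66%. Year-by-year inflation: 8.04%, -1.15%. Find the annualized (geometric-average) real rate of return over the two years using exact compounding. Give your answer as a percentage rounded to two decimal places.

Compound the nominal returns: 1.0244 × 1.0966 = 1.12335704.
Compound inflation: 1.0804 × 0.9885 = 1.06797540.
Deflate: 1.12335704 / 1.06797540 = 1.05185666.
Annualized real rate = 1.05185666^(1/2) − 1 = 2.5601% → 2.56%.

2.56%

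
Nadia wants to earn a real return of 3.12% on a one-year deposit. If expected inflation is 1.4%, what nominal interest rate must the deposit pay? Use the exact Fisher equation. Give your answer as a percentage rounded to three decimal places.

4.564%

(1 + i) = (1 + r)(1 + π) = 1.03120 × 1.01400 = 1.0456368
i = 1.0456368 − 1, so the required nominal rate is 4.564%.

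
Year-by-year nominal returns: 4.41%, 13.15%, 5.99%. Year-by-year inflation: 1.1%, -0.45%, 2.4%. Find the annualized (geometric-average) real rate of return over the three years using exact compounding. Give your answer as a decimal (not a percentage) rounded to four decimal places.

Nominal growth factor = 1.0441 × 1.1315 × 1.0599 = 1.25216496
Price-level growth factor = 1.0110 × 0.9955 × 1.0240 = 1.03060531
Real growth factor = 1.25216496 / 1.03060531 = 1.21498011
Annualized real rate = 1.21498011^(1/3) − 1 = 6.7062% → 0.0671.

0.0671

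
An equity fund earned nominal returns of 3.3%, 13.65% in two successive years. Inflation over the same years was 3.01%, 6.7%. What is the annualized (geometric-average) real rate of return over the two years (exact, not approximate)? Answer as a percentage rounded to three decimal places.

Nominal growth factor = 1.0330 × 1.1365 = 1.17400450
Price-level growth factor = 1.0301 × 1.0670 = 1.09911670
Real growth factor = 1.17400450 / 1.09911670 = 1.06813453
Annualized real rate = 1.06813453^(1/2) − 1 = 3.3506% → 3.351%.

3.351%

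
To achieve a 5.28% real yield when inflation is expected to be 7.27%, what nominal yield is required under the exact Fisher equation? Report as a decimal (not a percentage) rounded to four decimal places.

0.1293

(1 + i) = (1 + r)(1 + π) = 1.05280 × 1.07270 = 1.12933856
i = 1.12933856 − 1, so the required nominal rate is 0.1293.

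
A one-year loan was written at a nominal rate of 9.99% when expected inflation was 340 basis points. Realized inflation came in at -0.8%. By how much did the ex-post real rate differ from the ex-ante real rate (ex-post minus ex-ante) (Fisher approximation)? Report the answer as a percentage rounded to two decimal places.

4.20%

Ex-ante: 9.99% − 3.4% = 6.590%
Ex-post: 9.99% − (-0.8%) = 10.790%
Difference (ex-post − ex-ante) = 4.2000% → 4.20%.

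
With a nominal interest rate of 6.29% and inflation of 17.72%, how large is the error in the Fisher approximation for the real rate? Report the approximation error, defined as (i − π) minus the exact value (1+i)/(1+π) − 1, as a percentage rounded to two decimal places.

Approximate: r ≈ 6.290% − 17.720% = -11.4300%
Exact: (1 + 0.0629)/(1 + 0.1772) − 1 = -9.7095%
Error = -11.4300% − (-9.7095%) = -1.7205% → -1.72%.

-1.72%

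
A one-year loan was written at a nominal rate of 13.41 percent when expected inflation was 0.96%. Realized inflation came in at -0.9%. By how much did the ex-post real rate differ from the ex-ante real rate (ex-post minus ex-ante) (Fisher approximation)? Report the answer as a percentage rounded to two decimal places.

Ex-ante: 13.41% − 0.96% = 12.450%
Ex-post: 13.41% − (-0.9%) = 14.310%
Difference (ex-post − ex-ante) = 1.8600% → 1.86%.

1.86%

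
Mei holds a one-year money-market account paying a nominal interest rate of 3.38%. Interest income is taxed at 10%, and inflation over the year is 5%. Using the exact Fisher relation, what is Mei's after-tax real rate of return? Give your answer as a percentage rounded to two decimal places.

After-tax nominal return = 3.38% × (1 − 0.1) = 3.0420%.
1 + r = 1.03042 / 1.05000 = 0.981352
After-tax real rate = 0.981352 − 1 → -1.86%.

-1.86%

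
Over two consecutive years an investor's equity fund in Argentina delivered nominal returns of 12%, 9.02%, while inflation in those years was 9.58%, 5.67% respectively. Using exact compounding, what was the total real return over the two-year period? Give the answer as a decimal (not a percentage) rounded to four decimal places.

0.0545

Nominal growth factor = 1.1200 × 1.0902 = 1.221024
Price-level growth factor = 1.0958 × 1.0567 = 1.157932
Real growth factor = 1.221024 / 1.157932 = 1.054487
Total real return = 1.054487 − 1 → 0.0545.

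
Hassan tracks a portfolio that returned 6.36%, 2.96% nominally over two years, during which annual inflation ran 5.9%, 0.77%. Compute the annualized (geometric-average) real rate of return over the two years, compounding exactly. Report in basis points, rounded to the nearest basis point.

Nominal growth factor = 1.0636 × 1.0296 = 1.09508256
Price-level growth factor = 1.0590 × 1.0077 = 1.06715430
Real growth factor = 1.09508256 / 1.06715430 = 1.02617078
Annualized real rate = 1.02617078^(1/2) − 1 = 1.3001% → 130 basis points.

130 basis points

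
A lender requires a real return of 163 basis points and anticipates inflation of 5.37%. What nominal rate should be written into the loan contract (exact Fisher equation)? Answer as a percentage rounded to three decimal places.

7.088%

(1 + i) = (1 + r)(1 + π) = 1.01630 × 1.05370 = 1.07087531
i = 1.07087531 − 1, so the required nominal rate is 7.088%.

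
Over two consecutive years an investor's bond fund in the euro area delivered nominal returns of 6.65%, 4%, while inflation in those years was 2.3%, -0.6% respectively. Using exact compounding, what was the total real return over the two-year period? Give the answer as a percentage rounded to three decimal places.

Nominal growth factor = 1.0665 × 1.0400 = 1.109160
Price-level growth factor = 1.0230 × 0.9940 = 1.016862
Real growth factor = 1.109160 / 1.016862 = 1.090767
Total real return = 1.090767 − 1 → 9.077%.

9.077%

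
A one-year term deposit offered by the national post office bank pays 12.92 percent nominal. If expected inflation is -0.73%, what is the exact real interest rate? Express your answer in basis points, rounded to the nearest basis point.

1375 basis points

By the Fisher relation, 1 + r = (1 + i)/(1 + π).
1 + r = 1.12920 / 0.99270 = 1.137504
r = 1.137504 − 1 = 13.7504%, i.e. 1375 basis points.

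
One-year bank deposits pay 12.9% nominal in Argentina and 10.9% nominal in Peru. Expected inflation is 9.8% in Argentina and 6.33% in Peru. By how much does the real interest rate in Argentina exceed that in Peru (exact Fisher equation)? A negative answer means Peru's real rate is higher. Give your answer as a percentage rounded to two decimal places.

-1.47%

Argentina: (1 + 0.1290)/(1 + 0.0980) − 1 = 2.8233%
Peru: (1 + 0.1090)/(1 + 0.0633) − 1 = 4.2979%
Differential = 2.8233% − 4.2979% = -1.4746% → -1.47%.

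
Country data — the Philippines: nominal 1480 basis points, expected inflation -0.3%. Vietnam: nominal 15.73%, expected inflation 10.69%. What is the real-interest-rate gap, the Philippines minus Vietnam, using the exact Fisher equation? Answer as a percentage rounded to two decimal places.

The Philippines: (1 + 0.1480)/(1 − 0.0030) − 1 = 15.1454%
Vietnam: (1 + 0.1573)/(1 + 0.1069) − 1 = 4.5533%
Differential = 15.1454% − 4.5533% = 10.5922% → 10.59%.

10.59%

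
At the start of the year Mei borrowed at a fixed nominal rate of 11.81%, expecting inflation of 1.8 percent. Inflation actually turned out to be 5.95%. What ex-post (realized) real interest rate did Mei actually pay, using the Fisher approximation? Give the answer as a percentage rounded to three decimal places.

5.860%

Ex-post: 11.81% − 5.95% = 5.860%
So the realized real rate is 5.860%.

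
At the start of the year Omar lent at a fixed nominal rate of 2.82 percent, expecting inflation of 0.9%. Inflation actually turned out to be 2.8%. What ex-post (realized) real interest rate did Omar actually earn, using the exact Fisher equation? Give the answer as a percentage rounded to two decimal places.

0.02%

Ex-post: (1 + 0.0282)/(1 + 0.0280) − 1 = 0.0195%
So the realized real rate is 0.02%.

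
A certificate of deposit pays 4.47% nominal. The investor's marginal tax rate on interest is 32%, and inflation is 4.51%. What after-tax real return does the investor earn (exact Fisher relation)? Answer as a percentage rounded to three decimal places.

After-tax nominal return = 4.47% × (1 − 0.32) = 3.0396%.
1 + r = 1.030396 / 1.04510 = 0.985931
After-tax real rate = 0.985931 − 1 → -1.407%.

-1.407%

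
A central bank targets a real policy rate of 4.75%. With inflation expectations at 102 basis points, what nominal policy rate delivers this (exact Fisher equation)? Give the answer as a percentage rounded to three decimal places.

5.818%

(1 + i) = (1 + r)(1 + π) = 1.04750 × 1.01020 = 1.0581845
i = 1.0581845 − 1, so the required nominal rate is 5.818%.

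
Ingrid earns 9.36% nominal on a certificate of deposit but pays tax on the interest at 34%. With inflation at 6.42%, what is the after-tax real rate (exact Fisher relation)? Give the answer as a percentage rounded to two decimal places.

After-tax nominal return = 9.36% × (1 − 0.34) = 6.1776%.
1 + r = 1.061776 / 1.06420 = 0.997722
After-tax real rate = 0.997722 − 1 → -0.23%.

-0.23%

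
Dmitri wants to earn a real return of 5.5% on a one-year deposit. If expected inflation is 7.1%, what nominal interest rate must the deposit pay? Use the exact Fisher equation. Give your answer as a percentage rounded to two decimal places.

12.99%

(1 + i) = (1 + r)(1 + π) = 1.05500 × 1.07100 = 1.129905
i = 1.129905 − 1, so the required nominal rate is 12.99%.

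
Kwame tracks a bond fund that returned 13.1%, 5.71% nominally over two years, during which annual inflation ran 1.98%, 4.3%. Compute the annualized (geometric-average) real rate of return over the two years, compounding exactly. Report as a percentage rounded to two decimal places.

Compound the nominal returns: 1.1310 × 1.0571 = 1.19558010.
Compound inflation: 1.0198 × 1.0430 = 1.06365140.
Deflate: 1.19558010 / 1.06365140 = 1.12403378.
Annualized real rate = 1.12403378^(1/2) − 1 = 6.0205% → 6.02%.

6.02%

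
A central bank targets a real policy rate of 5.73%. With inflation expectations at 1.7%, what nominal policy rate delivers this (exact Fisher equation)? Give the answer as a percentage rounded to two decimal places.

(1 + i) = (1 + r)(1 + π) = 1.05730 × 1.01700 = 1.0752741
i = 1.0752741 − 1, so the required nominal rate is 7.53%.

7.53%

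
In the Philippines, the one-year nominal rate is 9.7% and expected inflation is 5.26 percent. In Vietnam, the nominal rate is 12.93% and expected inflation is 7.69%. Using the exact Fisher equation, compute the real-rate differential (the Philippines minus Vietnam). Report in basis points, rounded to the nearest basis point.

The Philippines: (1 + 0.0970)/(1 + 0.0526) − 1 = 4.2181%
Vietnam: (1 + 0.1293)/(1 + 0.0769) − 1 = 4.8658%
Differential = 4.2181% − 4.8658% = -0.6477% → -65 basis points.

-65 basis points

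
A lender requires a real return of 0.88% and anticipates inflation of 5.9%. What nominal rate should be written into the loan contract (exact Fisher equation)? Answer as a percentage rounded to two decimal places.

(1 + i) = (1 + r)(1 + π) = 1.00880 × 1.05900 = 1.0683192
i = 1.0683192 − 1, so the required nominal rate is 6.83%.

6.83%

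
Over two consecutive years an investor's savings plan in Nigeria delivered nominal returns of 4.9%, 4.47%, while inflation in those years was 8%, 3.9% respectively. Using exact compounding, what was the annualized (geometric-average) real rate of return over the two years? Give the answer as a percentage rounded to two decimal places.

Compound the nominal returns: 1.0490 × 1.0447 = 1.09589030.
Compound inflation: 1.0800 × 1.0390 = 1.12212000.
Deflate: 1.09589030 / 1.12212000 = 0.97662487.
Annualized real rate = 0.97662487^(1/2) − 1 = -1.1757% → -1.18%.

-1.18%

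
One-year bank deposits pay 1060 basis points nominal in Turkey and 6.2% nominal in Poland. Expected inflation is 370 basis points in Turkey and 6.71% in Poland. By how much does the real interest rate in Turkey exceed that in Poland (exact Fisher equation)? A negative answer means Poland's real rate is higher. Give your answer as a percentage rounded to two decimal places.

Turkey: (1 + 0.1060)/(1 + 0.0370) − 1 = 6.6538%
Poland: (1 + 0.0620)/(1 + 0.0671) − 1 = -0.4779%
Differential = 6.6538% − (-0.4779%) = 7.1317% → 7.13%.

7.13%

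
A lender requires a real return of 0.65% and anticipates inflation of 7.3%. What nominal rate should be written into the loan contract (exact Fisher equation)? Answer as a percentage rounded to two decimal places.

8.00%

(1 + i) = (1 + r)(1 + π) = 1.00650 × 1.07300 = 1.0799745
i = 1.0799745 − 1, so the required nominal rate is 8.00%.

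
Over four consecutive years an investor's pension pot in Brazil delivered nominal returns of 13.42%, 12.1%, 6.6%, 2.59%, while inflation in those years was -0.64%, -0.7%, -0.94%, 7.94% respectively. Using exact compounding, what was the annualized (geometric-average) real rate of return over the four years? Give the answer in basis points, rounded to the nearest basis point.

715 basis points

Nominal growth factor = 1.1342 × 1.1210 × 1.0660 × 1.0259 = 1.39045677
Price-level growth factor = 0.9936 × 0.9930 × 0.9906 × 1.0794 = 1.05497354
Real growth factor = 1.39045677 / 1.05497354 = 1.31800155
Annualized real rate = 1.31800155^(1/4) − 1 = 7.1467% → 715 basis points.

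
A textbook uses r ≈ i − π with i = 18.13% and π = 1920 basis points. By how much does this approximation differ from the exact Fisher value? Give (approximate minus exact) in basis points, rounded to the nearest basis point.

-17 basis points

Approximate: r ≈ 18.130% − 19.200% = -1.0700%
Exact: (1 + 0.1813)/(1 + 0.1920) − 1 = -0.8977%
Error = -1.0700% − (-0.8977%) = -0.1723% → -17 basis points.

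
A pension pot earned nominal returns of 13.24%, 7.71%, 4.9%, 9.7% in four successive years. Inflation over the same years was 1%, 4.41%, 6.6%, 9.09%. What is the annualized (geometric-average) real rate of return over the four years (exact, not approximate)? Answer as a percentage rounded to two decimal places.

Compound the nominal returns: 1.1324 × 1.0771 × 1.0490 × 1.0970 = 1.40358269.
Compound inflation: 1.0100 × 1.0441 × 1.0660 × 1.0909 = 1.22632510.
Deflate: 1.40358269 / 1.22632510 = 1.14454372.
Annualized real rate = 1.14454372^(1/4) − 1 = 3.4328% → 3.43%.

3.43%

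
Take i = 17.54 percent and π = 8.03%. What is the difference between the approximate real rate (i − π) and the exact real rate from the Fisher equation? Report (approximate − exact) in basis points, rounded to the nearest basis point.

71 basis points

Approximate: r ≈ 17.540% − 8.030% = 9.5100%
Exact: (1 + 0.1754)/(1 + 0.0803) − 1 = 8.8031%
Error = 9.5100% − 8.8031% = 0.7069% → 71 basis points.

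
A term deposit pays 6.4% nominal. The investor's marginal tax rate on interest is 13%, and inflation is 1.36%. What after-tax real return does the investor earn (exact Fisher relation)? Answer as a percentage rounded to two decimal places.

After-tax nominal return = 6.4% × (1 − 0.13) = 5.5680%.
1 + r = 1.05568 / 1.01360 = 1.041515
After-tax real rate = 1.041515 − 1 → 4.15%.

4.15%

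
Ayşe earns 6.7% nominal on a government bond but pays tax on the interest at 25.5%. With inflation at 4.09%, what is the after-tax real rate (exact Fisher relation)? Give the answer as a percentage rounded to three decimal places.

After-tax nominal return = 6.7% × (1 − 0.255) = 4.9915%.
1 + r = 1.049915 / 1.04090 = 1.008661
After-tax real rate = 1.008661 − 1 → 0.866%.

0.866%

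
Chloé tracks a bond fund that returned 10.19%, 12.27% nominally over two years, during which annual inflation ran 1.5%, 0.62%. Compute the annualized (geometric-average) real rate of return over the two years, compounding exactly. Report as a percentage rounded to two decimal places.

10.06%

Compound the nominal returns: 1.1019 × 1.1227 = 1.23710313.
Compound inflation: 1.0150 × 1.0062 = 1.02129300.
Deflate: 1.23710313 / 1.02129300 = 1.21131069.
Annualized real rate = 1.21131069^(1/2) − 1 = 10.0596% → 10.06%.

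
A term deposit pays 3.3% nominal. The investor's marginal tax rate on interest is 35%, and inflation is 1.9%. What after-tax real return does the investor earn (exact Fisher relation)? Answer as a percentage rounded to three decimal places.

0.240%

After-tax nominal return = 3.3% × (1 − 0.35) = 2.1450%.
1 + r = 1.02145 / 1.01900 = 1.002404
After-tax real rate = 1.002404 − 1 → 0.240%.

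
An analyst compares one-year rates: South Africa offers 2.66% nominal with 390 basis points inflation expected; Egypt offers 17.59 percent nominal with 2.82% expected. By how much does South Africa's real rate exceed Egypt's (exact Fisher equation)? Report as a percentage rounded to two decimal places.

South Africa: (1 + 0.0266)/(1 + 0.0390) − 1 = -1.1935%
Egypt: (1 + 0.1759)/(1 + 0.0282) − 1 = 14.3649%
Differential = -1.1935% − 14.3649% = -15.5584% → -15.56%.

-15.56%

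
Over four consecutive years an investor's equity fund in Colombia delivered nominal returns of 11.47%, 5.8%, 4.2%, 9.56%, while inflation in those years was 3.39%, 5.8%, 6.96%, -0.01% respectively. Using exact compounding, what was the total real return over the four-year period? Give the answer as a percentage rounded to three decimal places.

15.086%

Compound the nominal returns: 1.1147 × 1.0580 × 1.0420 × 1.0956 = 1.346367.
Compound inflation: 1.0339 × 1.0580 × 1.0696 × 0.9999 = 1.169882.
Deflate: 1.346367 / 1.169882 = 1.150857.
Total real return = 1.150857 − 1 → 15.086%.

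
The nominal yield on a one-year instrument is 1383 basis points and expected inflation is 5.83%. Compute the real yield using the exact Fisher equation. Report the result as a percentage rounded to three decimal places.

1 + r = 1.13830 / 1.05830 = 1.075593
r = 1.075593 − 1 = 7.5593%, i.e. 7.559%.

7.559%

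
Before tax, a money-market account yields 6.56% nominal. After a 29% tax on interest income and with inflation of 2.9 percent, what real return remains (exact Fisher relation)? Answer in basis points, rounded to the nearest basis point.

After-tax nominal return = 6.56% × (1 − 0.29) = 4.6576%.
1 + r = 1.046576 / 1.02900 = 1.017081
After-tax real rate = 1.017081 − 1 → 171 basis points.

171 basis points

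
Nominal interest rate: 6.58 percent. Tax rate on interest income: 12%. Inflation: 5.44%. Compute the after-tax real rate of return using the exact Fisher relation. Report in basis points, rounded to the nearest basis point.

33 basis points

After-tax nominal return = 6.58% × (1 − 0.12) = 5.7904%.
1 + r = 1.057904 / 1.05440 = 1.003323
After-tax real rate = 1.003323 − 1 → 33 basis points.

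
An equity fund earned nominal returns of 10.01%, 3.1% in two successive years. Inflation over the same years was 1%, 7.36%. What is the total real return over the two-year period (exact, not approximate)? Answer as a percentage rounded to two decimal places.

4.60%

Nominal growth factor = 1.1001 × 1.0310 = 1.134203
Price-level growth factor = 1.0100 × 1.0736 = 1.084336
Real growth factor = 1.134203 / 1.084336 = 1.045989
Total real return = 1.045989 − 1 → 4.60%.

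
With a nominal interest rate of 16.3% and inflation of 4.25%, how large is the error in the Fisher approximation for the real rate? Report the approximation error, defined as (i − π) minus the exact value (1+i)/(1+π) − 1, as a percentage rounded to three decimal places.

0.491%

Approximate: r ≈ 16.300% − 4.250% = 12.0500%
Exact: (1 + 0.1630)/(1 + 0.0425) − 1 = 11.5588%
Error = 12.0500% − 11.5588% = 0.4912% → 0.491%.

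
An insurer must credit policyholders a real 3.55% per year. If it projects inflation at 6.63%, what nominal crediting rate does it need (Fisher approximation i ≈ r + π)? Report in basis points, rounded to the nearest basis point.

1018 basis points

i ≈ r + π = 3.55% + 6.63% = 1018 basis points.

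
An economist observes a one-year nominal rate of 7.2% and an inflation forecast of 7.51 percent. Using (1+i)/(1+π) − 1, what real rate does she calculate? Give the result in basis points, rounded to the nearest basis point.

-29 basis points

1 + r = 1.07200 / 1.07510 = 0.997117
r = 0.997117 − 1 = -0.2883%, i.e. -29 basis points.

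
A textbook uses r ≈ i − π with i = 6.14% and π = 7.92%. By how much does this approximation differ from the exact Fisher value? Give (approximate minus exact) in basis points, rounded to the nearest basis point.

-13 basis points

Approximate: r ≈ 6.140% − 7.920% = -1.7800%
Exact: (1 + 0.0614)/(1 + 0.0792) − 1 = -1.6494%
Error = -1.7800% − (-1.6494%) = -0.1306% → -13 basis points.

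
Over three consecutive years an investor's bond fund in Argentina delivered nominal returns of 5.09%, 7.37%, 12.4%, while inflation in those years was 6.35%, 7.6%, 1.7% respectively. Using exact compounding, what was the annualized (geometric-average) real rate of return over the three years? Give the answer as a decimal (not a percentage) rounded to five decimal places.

0.02907

Compound the nominal returns: 1.0509 × 1.0737 × 1.1240 = 1.26826689.
Compound inflation: 1.0635 × 1.0760 × 1.0170 = 1.16377954.
Deflate: 1.26826689 / 1.16377954 = 1.08978277.
Annualized real rate = 1.08978277^(1/3) − 1 = 2.9074% → 0.02907.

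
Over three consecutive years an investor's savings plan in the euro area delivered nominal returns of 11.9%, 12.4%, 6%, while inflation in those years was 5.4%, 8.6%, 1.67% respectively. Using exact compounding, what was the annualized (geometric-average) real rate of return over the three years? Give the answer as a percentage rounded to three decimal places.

4.636%

Compound the nominal returns: 1.1190 × 1.1240 × 1.0600 = 1.33322136.
Compound inflation: 1.0540 × 1.0860 × 1.0167 = 1.16375955.
Deflate: 1.33322136 / 1.16375955 = 1.14561582.
Annualized real rate = 1.14561582^(1/3) − 1 = 4.6356% → 4.636%.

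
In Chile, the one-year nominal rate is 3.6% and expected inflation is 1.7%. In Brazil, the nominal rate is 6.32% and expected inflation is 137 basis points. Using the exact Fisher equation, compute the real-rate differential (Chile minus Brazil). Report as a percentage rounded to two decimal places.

Chile: (1 + 0.0360)/(1 + 0.0170) − 1 = 1.8682%
Brazil: (1 + 0.0632)/(1 + 0.0137) − 1 = 4.8831%
Differential = 1.8682% − 4.8831% = -3.0149% → -3.01%.

-3.01%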